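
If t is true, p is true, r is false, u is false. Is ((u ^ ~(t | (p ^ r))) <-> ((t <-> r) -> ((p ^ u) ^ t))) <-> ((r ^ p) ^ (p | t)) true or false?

True

p ^ r = True ^ False = True
t | (p ^ r) = True | True = True
~(t | (p ^ r)) = ~True = False
u ^ ~(t | (p ^ r)) = False ^ False = False
t <-> r = True <-> False = False
p ^ u = True ^ False = True
(p ^ u) ^ t = True ^ True = False
(t <-> r) -> ((p ^ u) ^ t) = False -> False = True
(u ^ ~(t | (p ^ r))) <-> ((t <-> r) -> ((p ^ u) ^ t)) = False <-> True = False
r ^ p = False ^ True = True
p | t = True | True = True
(r ^ p) ^ (p | t) = True ^ True = False
((u ^ ~(t | (p ^ r))) <-> ((t <-> r) -> ((p ^ u) ^ t))) <-> ((r ^ p) ^ (p | t)) = False <-> False = True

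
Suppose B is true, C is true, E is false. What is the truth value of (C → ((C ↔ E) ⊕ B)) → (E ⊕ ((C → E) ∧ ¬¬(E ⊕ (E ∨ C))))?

Substituting B=T, C=T, E=F:
C ↔ E = T ↔ F = F
(C ↔ E) ⊕ B = F ⊕ T = T
C → ((C ↔ E) ⊕ B) = T → T = T
C → E = T → F = F
E ∨ C = F ∨ T = T
E ⊕ (E ∨ C) = F ⊕ T = T
¬(E ⊕ (E ∨ C)) = ¬T = F
¬¬(E ⊕ (E ∨ C)) = ¬F = T
(C → E) ∧ ¬¬(E ⊕ (E ∨ C)) = F ∧ T = F
E ⊕ ((C → E) ∧ ¬¬(E ⊕ (E ∨ C))) = F ⊕ F = F
(C → ((C ↔ E) ⊕ B)) → (E ⊕ ((C → E) ∧ ¬¬(E ⊕ (E ∨ C)))) = T → F = F

F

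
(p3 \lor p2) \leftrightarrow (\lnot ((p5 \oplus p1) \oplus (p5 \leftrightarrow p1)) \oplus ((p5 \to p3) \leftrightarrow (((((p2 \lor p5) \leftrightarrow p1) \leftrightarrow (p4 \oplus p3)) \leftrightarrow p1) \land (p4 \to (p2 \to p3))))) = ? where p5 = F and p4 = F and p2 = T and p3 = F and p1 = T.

F

Substituting p5=F, p4=F, p2=T, p3=F, p1=T:
p3 \lor p2 = F \lor T = T
p5 \oplus p1 = F \oplus T = T
p5 \leftrightarrow p1 = F \leftrightarrow T = F
(p5 \oplus p1) \oplus (p5 \leftrightarrow p1) = T \oplus F = T
\lnot ((p5 \oplus p1) \oplus (p5 \leftrightarrow p1)) = \lnot T = F
p5 \to p3 = F \to F = T
p2 \lor p5 = T \lor F = T
(p2 \lor p5) \leftrightarrow p1 = T \leftrightarrow T = T
p4 \oplus p3 = F \oplus F = F
((p2 \lor p5) \leftrightarrow p1) \leftrightarrow (p4 \oplus p3) = T \leftrightarrow F = F
(((p2 \lor p5) \leftrightarrow p1) \leftrightarrow (p4 \oplus p3)) \leftrightarrow p1 = F \leftrightarrow T = F
p2 \to p3 = T \to F = F
p4 \to (p2 \to p3) = F \to F = T
((((p2 \lor p5) \leftrightarrow p1) \leftrightarrow (p4 \oplus p3)) \leftrightarrow p1) \land (p4 \to (p2 \to p3)) = F \land T = F
(p5 \to p3) \leftrightarrow (((((p2 \lor p5) \leftrightarrow p1) \leftrightarrow (p4 \oplus p3)) \leftrightarrow p1) \land (p4 \to (p2 \to p3))) = T \leftrightarrow F = F
\lnot ((p5 \oplus p1) \oplus (p5 \leftrightarrow p1)) \oplus ((p5 \to p3) \leftrightarrow (((((p2 \lor p5) \leftrightarrow p1) \leftrightarrow (p4 \oplus p3)) \leftrightarrow p1) \land (p4 \to (p2 \to p3)))) = F \oplus F = F
(p3 \lor p2) \leftrightarrow (\lnot ((p5 \oplus p1) \oplus (p5 \leftrightarrow p1)) \oplus ((p5 \to p3) \leftrightarrow (((((p2 \lor p5) \leftrightarrow p1) \leftrightarrow (p4 \oplus p3)) \leftrightarrow p1) \land (p4 \to (p2 \to p3))))) = T \leftrightarrow F = F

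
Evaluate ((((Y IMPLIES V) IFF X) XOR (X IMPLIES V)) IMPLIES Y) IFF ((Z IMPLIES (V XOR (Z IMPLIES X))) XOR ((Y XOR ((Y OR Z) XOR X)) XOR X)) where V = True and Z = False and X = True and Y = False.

Y IMPLIES V = False IMPLIES True = True
(Y IMPLIES V) IFF X = True IFF True = True
X IMPLIES V = True IMPLIES True = True
((Y IMPLIES V) IFF X) XOR (X IMPLIES V) = True XOR True = False
(((Y IMPLIES V) IFF X) XOR (X IMPLIES V)) IMPLIES Y = False IMPLIES False = True
Z IMPLIES X = False IMPLIES True = True
V XOR (Z IMPLIES X) = True XOR True = False
Z IMPLIES (V XOR (Z IMPLIES X)) = False IMPLIES False = True
Y OR Z = False OR False = False
(Y OR Z) XOR X = False XOR True = True
Y XOR ((Y OR Z) XOR X) = False XOR True = True
(Y XOR ((Y OR Z) XOR X)) XOR X = True XOR True = False
(Z IMPLIES (V XOR (Z IMPLIES X))) XOR ((Y XOR ((Y OR Z) XOR X)) XOR X) = True XOR False = True
((((Y IMPLIES V) IFF X) XOR (X IMPLIES V)) IMPLIES Y) IFF ((Z IMPLIES (V XOR (Z IMPLIES X))) XOR ((Y XOR ((Y OR Z) XOR X)) XOR X)) = True IFF True = True

True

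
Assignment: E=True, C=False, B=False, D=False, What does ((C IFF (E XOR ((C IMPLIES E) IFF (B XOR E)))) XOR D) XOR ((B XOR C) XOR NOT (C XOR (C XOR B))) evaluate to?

Substituting E=True, C=False, B=False, D=False:
C IMPLIES E = False IMPLIES True = True
B XOR E = False XOR True = True
(C IMPLIES E) IFF (B XOR E) = True IFF True = True
E XOR ((C IMPLIES E) IFF (B XOR E)) = True XOR True = False
C IFF (E XOR ((C IMPLIES E) IFF (B XOR E))) = False IFF False = True
(C IFF (E XOR ((C IMPLIES E) IFF (B XOR E)))) XOR D = True XOR False = True
B XOR C = False XOR False = False
C XOR B = False XOR False = False
C XOR (C XOR B) = False XOR False = False
NOT (C XOR (C XOR B)) = NOT False = True
(B XOR C) XOR NOT (C XOR (C XOR B)) = False XOR True = True
((C IFF (E XOR ((C IMPLIES E) IFF (B XOR E)))) XOR D) XOR ((B XOR C) XOR NOT (C XOR (C XOR B))) = True XOR True = False

False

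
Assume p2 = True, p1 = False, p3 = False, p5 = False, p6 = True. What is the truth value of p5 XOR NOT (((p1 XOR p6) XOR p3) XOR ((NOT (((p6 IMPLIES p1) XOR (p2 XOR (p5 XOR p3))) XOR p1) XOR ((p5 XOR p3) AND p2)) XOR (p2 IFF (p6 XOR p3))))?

p1 XOR p6 = False XOR True = True
(p1 XOR p6) XOR p3 = True XOR False = True
p6 IMPLIES p1 = True IMPLIES False = False
p5 XOR p3 = False XOR False = False
p2 XOR (p5 XOR p3) = True XOR False = True
(p6 IMPLIES p1) XOR (p2 XOR (p5 XOR p3)) = False XOR True = True
((p6 IMPLIES p1) XOR (p2 XOR (p5 XOR p3))) XOR p1 = True XOR False = True
NOT (((p6 IMPLIES p1) XOR (p2 XOR (p5 XOR p3))) XOR p1) = NOT True = False
p5 XOR p3 = False XOR False = False
(p5 XOR p3) AND p2 = False AND True = False
NOT (((p6 IMPLIES p1) XOR (p2 XOR (p5 XOR p3))) XOR p1) XOR ((p5 XOR p3) AND p2) = False XOR False = False
p6 XOR p3 = True XOR False = True
p2 IFF (p6 XOR p3) = True IFF True = True
(NOT (((p6 IMPLIES p1) XOR (p2 XOR (p5 XOR p3))) XOR p1) XOR ((p5 XOR p3) AND p2)) XOR (p2 IFF (p6 XOR p3)) = False XOR True = True
((p1 XOR p6) XOR p3) XOR ((NOT (((p6 IMPLIES p1) XOR (p2 XOR (p5 XOR p3))) XOR p1) XOR ((p5 XOR p3) AND p2)) XOR (p2 IFF (p6 XOR p3))) = True XOR True = False
NOT (((p1 XOR p6) XOR p3) XOR ((NOT (((p6 IMPLIES p1) XOR (p2 XOR (p5 XOR p3))) XOR p1) XOR ((p5 XOR p3) AND p2)) XOR (p2 IFF (p6 XOR p3)))) = NOT False = True
p5 XOR NOT (((p1 XOR p6) XOR p3) XOR ((NOT (((p6 IMPLIES p1) XOR (p2 XOR (p5 XOR p3))) XOR p1) XOR ((p5 XOR p3) AND p2)) XOR (p2 IFF (p6 XOR p3)))) = False XOR True = True

True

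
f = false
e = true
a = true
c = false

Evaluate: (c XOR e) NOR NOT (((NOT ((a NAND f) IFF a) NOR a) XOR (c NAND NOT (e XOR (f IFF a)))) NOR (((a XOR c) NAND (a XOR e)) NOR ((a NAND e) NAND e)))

c XOR e = false XOR true = true
a NAND f = true NAND false = true
(a NAND f) IFF a = true IFF true = true
NOT ((a NAND f) IFF a) = NOT true = false
NOT ((a NAND f) IFF a) NOR a = false NOR true = false
f IFF a = false IFF true = false
e XOR (f IFF a) = true XOR false = true
NOT (e XOR (f IFF a)) = NOT true = false
c NAND NOT (e XOR (f IFF a)) = false NAND false = true
(NOT ((a NAND f) IFF a) NOR a) XOR (c NAND NOT (e XOR (f IFF a))) = false XOR true = true
a XOR c = true XOR false = true
a XOR e = true XOR true = false
(a XOR c) NAND (a XOR e) = true NAND false = true
a NAND e = true NAND true = false
(a NAND e) NAND e = false NAND true = true
((a XOR c) NAND (a XOR e)) NOR ((a NAND e) NAND e) = true NOR true = false
((NOT ((a NAND f) IFF a) NOR a) XOR (c NAND NOT (e XOR (f IFF a)))) NOR (((a XOR c) NAND (a XOR e)) NOR ((a NAND e) NAND e)) = true NOR false = false
NOT (((NOT ((a NAND f) IFF a) NOR a) XOR (c NAND NOT (e XOR (f IFF a)))) NOR (((a XOR c) NAND (a XOR e)) NOR ((a NAND e) NAND e))) = NOT false = true
(c XOR e) NOR NOT (((NOT ((a NAND f) IFF a) NOR a) XOR (c NAND NOT (e XOR (f IFF a)))) NOR (((a XOR c) NAND (a XOR e)) NOR ((a NAND e) NAND e))) = true NOR true = false

false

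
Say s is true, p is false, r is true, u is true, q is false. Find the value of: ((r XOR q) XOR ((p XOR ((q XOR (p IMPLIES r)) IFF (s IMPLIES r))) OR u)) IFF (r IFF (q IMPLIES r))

F

r XOR q = T XOR F = T
p IMPLIES r = F IMPLIES T = T
q XOR (p IMPLIES r) = F XOR T = T
s IMPLIES r = T IMPLIES T = T
(q XOR (p IMPLIES r)) IFF (s IMPLIES r) = T IFF T = T
p XOR ((q XOR (p IMPLIES r)) IFF (s IMPLIES r)) = F XOR T = T
(p XOR ((q XOR (p IMPLIES r)) IFF (s IMPLIES r))) OR u = T OR T = T
(r XOR q) XOR ((p XOR ((q XOR (p IMPLIES r)) IFF (s IMPLIES r))) OR u) = T XOR T = F
q IMPLIES r = F IMPLIES T = T
r IFF (q IMPLIES r) = T IFF T = T
((r XOR q) XOR ((p XOR ((q XOR (p IMPLIES r)) IFF (s IMPLIES r))) OR u)) IFF (r IFF (q IMPLIES r)) = F IFF T = F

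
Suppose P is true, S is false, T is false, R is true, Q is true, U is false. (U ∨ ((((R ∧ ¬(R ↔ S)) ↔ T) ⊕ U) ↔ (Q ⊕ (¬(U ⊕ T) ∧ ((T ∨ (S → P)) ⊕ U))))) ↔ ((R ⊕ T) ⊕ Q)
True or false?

False

R ↔ S = True ↔ False = False
¬(R ↔ S) = ¬False = True
R ∧ ¬(R ↔ S) = True ∧ True = True
(R ∧ ¬(R ↔ S)) ↔ T = True ↔ False = False
((R ∧ ¬(R ↔ S)) ↔ T) ⊕ U = False ⊕ False = False
U ⊕ T = False ⊕ False = False
¬(U ⊕ T) = ¬False = True
S → P = False → True = True
T ∨ (S → P) = False ∨ True = True
(T ∨ (S → P)) ⊕ U = True ⊕ False = True
¬(U ⊕ T) ∧ ((T ∨ (S → P)) ⊕ U) = True ∧ True = True
Q ⊕ (¬(U ⊕ T) ∧ ((T ∨ (S → P)) ⊕ U)) = True ⊕ True = False
(((R ∧ ¬(R ↔ S)) ↔ T) ⊕ U) ↔ (Q ⊕ (¬(U ⊕ T) ∧ ((T ∨ (S → P)) ⊕ U))) = False ↔ False = True
U ∨ ((((R ∧ ¬(R ↔ S)) ↔ T) ⊕ U) ↔ (Q ⊕ (¬(U ⊕ T) ∧ ((T ∨ (S → P)) ⊕ U)))) = False ∨ True = True
R ⊕ T = True ⊕ False = True
(R ⊕ T) ⊕ Q = True ⊕ True = False
(U ∨ ((((R ∧ ¬(R ↔ S)) ↔ T) ⊕ U) ↔ (Q ⊕ (¬(U ⊕ T) ∧ ((T ∨ (S → P)) ⊕ U))))) ↔ ((R ⊕ T) ⊕ Q) = True ↔ False = False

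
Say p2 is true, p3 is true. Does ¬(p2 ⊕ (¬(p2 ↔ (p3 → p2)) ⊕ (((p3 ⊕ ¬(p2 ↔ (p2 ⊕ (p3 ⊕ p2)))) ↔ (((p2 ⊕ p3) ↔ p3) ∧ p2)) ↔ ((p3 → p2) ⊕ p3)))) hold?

p3 → p2 = True → True = True
p2 ↔ (p3 → p2) = True ↔ True = True
¬(p2 ↔ (p3 → p2)) = ¬True = False
p3 ⊕ p2 = True ⊕ True = False
p2 ⊕ (p3 ⊕ p2) = True ⊕ False = True
p2 ↔ (p2 ⊕ (p3 ⊕ p2)) = True ↔ True = True
¬(p2 ↔ (p2 ⊕ (p3 ⊕ p2))) = ¬True = False
p3 ⊕ ¬(p2 ↔ (p2 ⊕ (p3 ⊕ p2))) = True ⊕ False = True
p2 ⊕ p3 = True ⊕ True = False
(p2 ⊕ p3) ↔ p3 = False ↔ True = False
((p2 ⊕ p3) ↔ p3) ∧ p2 = False ∧ True = False
(p3 ⊕ ¬(p2 ↔ (p2 ⊕ (p3 ⊕ p2)))) ↔ (((p2 ⊕ p3) ↔ p3) ∧ p2) = True ↔ False = False
p3 → p2 = True → True = True
(p3 → p2) ⊕ p3 = True ⊕ True = False
((p3 ⊕ ¬(p2 ↔ (p2 ⊕ (p3 ⊕ p2)))) ↔ (((p2 ⊕ p3) ↔ p3) ∧ p2)) ↔ ((p3 → p2) ⊕ p3) = False ↔ False = True
¬(p2 ↔ (p3 → p2)) ⊕ (((p3 ⊕ ¬(p2 ↔ (p2 ⊕ (p3 ⊕ p2)))) ↔ (((p2 ⊕ p3) ↔ p3) ∧ p2)) ↔ ((p3 → p2) ⊕ p3)) = False ⊕ True = True
p2 ⊕ (¬(p2 ↔ (p3 → p2)) ⊕ (((p3 ⊕ ¬(p2 ↔ (p2 ⊕ (p3 ⊕ p2)))) ↔ (((p2 ⊕ p3) ↔ p3) ∧ p2)) ↔ ((p3 → p2) ⊕ p3))) = True ⊕ True = False
¬(p2 ⊕ (¬(p2 ↔ (p3 → p2)) ⊕ (((p3 ⊕ ¬(p2 ↔ (p2 ⊕ (p3 ⊕ p2)))) ↔ (((p2 ⊕ p3) ↔ p3) ∧ p2)) ↔ ((p3 → p2) ⊕ p3)))) = ¬False = True

True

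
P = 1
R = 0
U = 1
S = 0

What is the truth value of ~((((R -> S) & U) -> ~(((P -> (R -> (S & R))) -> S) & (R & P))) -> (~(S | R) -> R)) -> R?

0

R -> S = 0 -> 0 = 1
(R -> S) & U = 1 & 1 = 1
S & R = 0 & 0 = 0
R -> (S & R) = 0 -> 0 = 1
P -> (R -> (S & R)) = 1 -> 1 = 1
(P -> (R -> (S & R))) -> S = 1 -> 0 = 0
R & P = 0 & 1 = 0
((P -> (R -> (S & R))) -> S) & (R & P) = 0 & 0 = 0
~(((P -> (R -> (S & R))) -> S) & (R & P)) = ~0 = 1
((R -> S) & U) -> ~(((P -> (R -> (S & R))) -> S) & (R & P)) = 1 -> 1 = 1
S | R = 0 | 0 = 0
~(S | R) = ~0 = 1
~(S | R) -> R = 1 -> 0 = 0
(((R -> S) & U) -> ~(((P -> (R -> (S & R))) -> S) & (R & P))) -> (~(S | R) -> R) = 1 -> 0 = 0
~((((R -> S) & U) -> ~(((P -> (R -> (S & R))) -> S) & (R & P))) -> (~(S | R) -> R)) = ~0 = 1
~((((R -> S) & U) -> ~(((P -> (R -> (S & R))) -> S) & (R & P))) -> (~(S | R) -> R)) -> R = 1 -> 0 = 0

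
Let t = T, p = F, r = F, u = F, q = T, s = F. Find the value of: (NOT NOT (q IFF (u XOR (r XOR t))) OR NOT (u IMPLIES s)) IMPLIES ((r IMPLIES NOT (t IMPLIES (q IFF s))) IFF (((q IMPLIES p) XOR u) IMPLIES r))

r XOR t = F XOR T = T
u XOR (r XOR t) = F XOR T = T
q IFF (u XOR (r XOR t)) = T IFF T = T
NOT (q IFF (u XOR (r XOR t))) = NOT T = F
NOT NOT (q IFF (u XOR (r XOR t))) = NOT F = T
u IMPLIES s = F IMPLIES F = T
NOT (u IMPLIES s) = NOT T = F
NOT NOT (q IFF (u XOR (r XOR t))) OR NOT (u IMPLIES s) = T OR F = T
q IFF s = T IFF F = F
t IMPLIES (q IFF s) = T IMPLIES F = F
NOT (t IMPLIES (q IFF s)) = NOT F = T
r IMPLIES NOT (t IMPLIES (q IFF s)) = F IMPLIES T = T
q IMPLIES p = T IMPLIES F = F
(q IMPLIES p) XOR u = F XOR F = F
((q IMPLIES p) XOR u) IMPLIES r = F IMPLIES F = T
(r IMPLIES NOT (t IMPLIES (q IFF s))) IFF (((q IMPLIES p) XOR u) IMPLIES r) = T IFF T = T
(NOT NOT (q IFF (u XOR (r XOR t))) OR NOT (u IMPLIES s)) IMPLIES ((r IMPLIES NOT (t IMPLIES (q IFF s))) IFF (((q IMPLIES p) XOR u) IMPLIES r)) = T IMPLIES T = T

T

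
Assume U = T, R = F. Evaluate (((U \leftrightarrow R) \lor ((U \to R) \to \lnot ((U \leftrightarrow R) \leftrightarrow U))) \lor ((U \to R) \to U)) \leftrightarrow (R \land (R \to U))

F

U \leftrightarrow R = T \leftrightarrow F = F
U \to R = T \to F = F
U \leftrightarrow R = T \leftrightarrow F = F
(U \leftrightarrow R) \leftrightarrow U = F \leftrightarrow T = F
\lnot ((U \leftrightarrow R) \leftrightarrow U) = \lnot F = T
(U \to R) \to \lnot ((U \leftrightarrow R) \leftrightarrow U) = F \to T = T
(U \leftrightarrow R) \lor ((U \to R) \to \lnot ((U \leftrightarrow R) \leftrightarrow U)) = F \lor T = T
U \to R = T \to F = F
(U \to R) \to U = F \to T = T
((U \leftrightarrow R) \lor ((U \to R) \to \lnot ((U \leftrightarrow R) \leftrightarrow U))) \lor ((U \to R) \to U) = T \lor T = T
R \to U = F \to T = T
R \land (R \to U) = F \land T = F
(((U \leftrightarrow R) \lor ((U \to R) \to \lnot ((U \leftrightarrow R) \leftrightarrow U))) \lor ((U \to R) \to U)) \leftrightarrow (R \land (R \to U)) = T \leftrightarrow F = F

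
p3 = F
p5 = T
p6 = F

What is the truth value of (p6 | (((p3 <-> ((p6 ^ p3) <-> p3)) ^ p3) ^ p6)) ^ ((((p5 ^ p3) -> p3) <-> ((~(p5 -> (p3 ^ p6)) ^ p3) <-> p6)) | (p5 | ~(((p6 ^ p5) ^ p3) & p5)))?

Substituting p3=F, p5=T, p6=F:
p6 ^ p3 = F ^ F = F
(p6 ^ p3) <-> p3 = F <-> F = T
p3 <-> ((p6 ^ p3) <-> p3) = F <-> T = F
(p3 <-> ((p6 ^ p3) <-> p3)) ^ p3 = F ^ F = F
((p3 <-> ((p6 ^ p3) <-> p3)) ^ p3) ^ p6 = F ^ F = F
p6 | (((p3 <-> ((p6 ^ p3) <-> p3)) ^ p3) ^ p6) = F | F = F
p5 ^ p3 = T ^ F = T
(p5 ^ p3) -> p3 = T -> F = F
p3 ^ p6 = F ^ F = F
p5 -> (p3 ^ p6) = T -> F = F
~(p5 -> (p3 ^ p6)) = ~F = T
~(p5 -> (p3 ^ p6)) ^ p3 = T ^ F = T
(~(p5 -> (p3 ^ p6)) ^ p3) <-> p6 = T <-> F = F
((p5 ^ p3) -> p3) <-> ((~(p5 -> (p3 ^ p6)) ^ p3) <-> p6) = F <-> F = T
p6 ^ p5 = F ^ T = T
(p6 ^ p5) ^ p3 = T ^ F = T
((p6 ^ p5) ^ p3) & p5 = T & T = T
~(((p6 ^ p5) ^ p3) & p5) = ~T = F
p5 | ~(((p6 ^ p5) ^ p3) & p5) = T | F = T
(((p5 ^ p3) -> p3) <-> ((~(p5 -> (p3 ^ p6)) ^ p3) <-> p6)) | (p5 | ~(((p6 ^ p5) ^ p3) & p5)) = T | T = T
(p6 | (((p3 <-> ((p6 ^ p3) <-> p3)) ^ p3) ^ p6)) ^ ((((p5 ^ p3) -> p3) <-> ((~(p5 -> (p3 ^ p6)) ^ p3) <-> p6)) | (p5 | ~(((p6 ^ p5) ^ p3) & p5))) = F ^ T = T

T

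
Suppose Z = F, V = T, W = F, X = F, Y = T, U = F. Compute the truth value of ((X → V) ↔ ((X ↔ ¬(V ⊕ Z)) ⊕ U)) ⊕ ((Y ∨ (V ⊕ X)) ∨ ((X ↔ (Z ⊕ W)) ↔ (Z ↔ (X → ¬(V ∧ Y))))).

Substituting Z=F, V=T, W=F, X=F, Y=T, U=F:
X → V = F → T = T
V ⊕ Z = T ⊕ F = T
¬(V ⊕ Z) = ¬T = F
X ↔ ¬(V ⊕ Z) = F ↔ F = T
(X ↔ ¬(V ⊕ Z)) ⊕ U = T ⊕ F = T
(X → V) ↔ ((X ↔ ¬(V ⊕ Z)) ⊕ U) = T ↔ T = T
V ⊕ X = T ⊕ F = T
Y ∨ (V ⊕ X) = T ∨ T = T
Z ⊕ W = F ⊕ F = F
X ↔ (Z ⊕ W) = F ↔ F = T
V ∧ Y = T ∧ T = T
¬(V ∧ Y) = ¬T = F
X → ¬(V ∧ Y) = F → F = T
Z ↔ (X → ¬(V ∧ Y)) = F ↔ T = F
(X ↔ (Z ⊕ W)) ↔ (Z ↔ (X → ¬(V ∧ Y))) = T ↔ F = F
(Y ∨ (V ⊕ X)) ∨ ((X ↔ (Z ⊕ W)) ↔ (Z ↔ (X → ¬(V ∧ Y)))) = T ∨ F = T
((X → V) ↔ ((X ↔ ¬(V ⊕ Z)) ⊕ U)) ⊕ ((Y ∨ (V ⊕ X)) ∨ ((X ↔ (Z ⊕ W)) ↔ (Z ↔ (X → ¬(V ∧ Y))))) = T ⊕ T = F

F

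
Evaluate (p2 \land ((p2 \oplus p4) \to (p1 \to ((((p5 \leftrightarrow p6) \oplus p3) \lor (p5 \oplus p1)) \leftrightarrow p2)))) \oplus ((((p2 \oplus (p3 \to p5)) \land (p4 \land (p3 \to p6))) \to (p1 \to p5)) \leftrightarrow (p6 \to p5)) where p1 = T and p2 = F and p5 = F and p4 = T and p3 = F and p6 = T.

Substituting p1=T, p2=F, p5=F, p4=T, p3=F, p6=T:
p2 \oplus p4 = F \oplus T = T
p5 \leftrightarrow p6 = F \leftrightarrow T = F
(p5 \leftrightarrow p6) \oplus p3 = F \oplus F = F
p5 \oplus p1 = F \oplus T = T
((p5 \leftrightarrow p6) \oplus p3) \lor (p5 \oplus p1) = F \lor T = T
(((p5 \leftrightarrow p6) \oplus p3) \lor (p5 \oplus p1)) \leftrightarrow p2 = T \leftrightarrow F = F
p1 \to ((((p5 \leftrightarrow p6) \oplus p3) \lor (p5 \oplus p1)) \leftrightarrow p2) = T \to F = F
(p2 \oplus p4) \to (p1 \to ((((p5 \leftrightarrow p6) \oplus p3) \lor (p5 \oplus p1)) \leftrightarrow p2)) = T \to F = F
p2 \land ((p2 \oplus p4) \to (p1 \to ((((p5 \leftrightarrow p6) \oplus p3) \lor (p5 \oplus p1)) \leftrightarrow p2))) = F \land F = F
p3 \to p5 = F \to F = T
p2 \oplus (p3 \to p5) = F \oplus T = T
p3 \to p6 = F \to T = T
p4 \land (p3 \to p6) = T \land T = T
(p2 \oplus (p3 \to p5)) \land (p4 \land (p3 \to p6)) = T \land T = T
p1 \to p5 = T \to F = F
((p2 \oplus (p3 \to p5)) \land (p4 \land (p3 \to p6))) \to (p1 \to p5) = T \to F = F
p6 \to p5 = T \to F = F
(((p2 \oplus (p3 \to p5)) \land (p4 \land (p3 \to p6))) \to (p1 \to p5)) \leftrightarrow (p6 \to p5) = F \leftrightarrow F = T
(p2 \land ((p2 \oplus p4) \to (p1 \to ((((p5 \leftrightarrow p6) \oplus p3) \lor (p5 \oplus p1)) \leftrightarrow p2)))) \oplus ((((p2 \oplus (p3 \to p5)) \land (p4 \land (p3 \to p6))) \to (p1 \to p5)) \leftrightarrow (p6 \to p5)) = F \oplus T = T

T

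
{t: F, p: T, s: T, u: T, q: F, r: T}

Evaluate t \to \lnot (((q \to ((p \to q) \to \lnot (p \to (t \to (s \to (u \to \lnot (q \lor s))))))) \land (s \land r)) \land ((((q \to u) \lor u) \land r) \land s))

Substituting t=F, p=T, s=T, u=T, q=F, r=T:
p \to q = T \to F = F
q \lor s = F \lor T = T
\lnot (q \lor s) = \lnot T = F
u \to \lnot (q \lor s) = T \to F = F
s \to (u \to \lnot (q \lor s)) = T \to F = F
t \to (s \to (u \to \lnot (q \lor s))) = F \to F = T
p \to (t \to (s \to (u \to \lnot (q \lor s)))) = T \to T = T
\lnot (p \to (t \to (s \to (u \to \lnot (q \lor s))))) = \lnot T = F
(p \to q) \to \lnot (p \to (t \to (s \to (u \to \lnot (q \lor s))))) = F \to F = T
q \to ((p \to q) \to \lnot (p \to (t \to (s \to (u \to \lnot (q \lor s)))))) = F \to T = T
s \land r = T \land T = T
(q \to ((p \to q) \to \lnot (p \to (t \to (s \to (u \to \lnot (q \lor s))))))) \land (s \land r) = T \land T = T
q \to u = F \to T = T
(q \to u) \lor u = T \lor T = T
((q \to u) \lor u) \land r = T \land T = T
(((q \to u) \lor u) \land r) \land s = T \land T = T
((q \to ((p \to q) \to \lnot (p \to (t \to (s \to (u \to \lnot (q \lor s))))))) \land (s \land r)) \land ((((q \to u) \lor u) \land r) \land s) = T \land T = T
\lnot (((q \to ((p \to q) \to \lnot (p \to (t \to (s \to (u \to \lnot (q \lor s))))))) \land (s \land r)) \land ((((q \to u) \lor u) \land r) \land s)) = \lnot T = F
t \to \lnot (((q \to ((p \to q) \to \lnot (p \to (t \to (s \to (u \to \lnot (q \lor s))))))) \land (s \land r)) \land ((((q \to u) \lor u) \land r) \land s)) = F \to F = T

T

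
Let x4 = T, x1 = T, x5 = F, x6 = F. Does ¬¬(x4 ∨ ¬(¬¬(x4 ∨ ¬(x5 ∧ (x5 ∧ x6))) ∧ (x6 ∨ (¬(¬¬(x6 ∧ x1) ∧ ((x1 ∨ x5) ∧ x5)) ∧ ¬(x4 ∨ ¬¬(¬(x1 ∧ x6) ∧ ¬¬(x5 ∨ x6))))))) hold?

T

x5 ∧ x6 = F ∧ F = F
x5 ∧ (x5 ∧ x6) = F ∧ F = F
¬(x5 ∧ (x5 ∧ x6)) = ¬F = T
x4 ∨ ¬(x5 ∧ (x5 ∧ x6)) = T ∨ T = T
¬(x4 ∨ ¬(x5 ∧ (x5 ∧ x6))) = ¬T = F
¬¬(x4 ∨ ¬(x5 ∧ (x5 ∧ x6))) = ¬F = T
x6 ∧ x1 = F ∧ T = F
¬(x6 ∧ x1) = ¬F = T
¬¬(x6 ∧ x1) = ¬T = F
x1 ∨ x5 = T ∨ F = T
(x1 ∨ x5) ∧ x5 = T ∧ F = F
¬¬(x6 ∧ x1) ∧ ((x1 ∨ x5) ∧ x5) = F ∧ F = F
¬(¬¬(x6 ∧ x1) ∧ ((x1 ∨ x5) ∧ x5)) = ¬F = T
x1 ∧ x6 = T ∧ F = F
¬(x1 ∧ x6) = ¬F = T
x5 ∨ x6 = F ∨ F = F
¬(x5 ∨ x6) = ¬F = T
¬¬(x5 ∨ x6) = ¬T = F
¬(x1 ∧ x6) ∧ ¬¬(x5 ∨ x6) = T ∧ F = F
¬(¬(x1 ∧ x6) ∧ ¬¬(x5 ∨ x6)) = ¬F = T
¬¬(¬(x1 ∧ x6) ∧ ¬¬(x5 ∨ x6)) = ¬T = F
x4 ∨ ¬¬(¬(x1 ∧ x6) ∧ ¬¬(x5 ∨ x6)) = T ∨ F = T
¬(x4 ∨ ¬¬(¬(x1 ∧ x6) ∧ ¬¬(x5 ∨ x6))) = ¬T = F
¬(¬¬(x6 ∧ x1) ∧ ((x1 ∨ x5) ∧ x5)) ∧ ¬(x4 ∨ ¬¬(¬(x1 ∧ x6) ∧ ¬¬(x5 ∨ x6))) = T ∧ F = F
x6 ∨ (¬(¬¬(x6 ∧ x1) ∧ ((x1 ∨ x5) ∧ x5)) ∧ ¬(x4 ∨ ¬¬(¬(x1 ∧ x6) ∧ ¬¬(x5 ∨ x6)))) = F ∨ F = F
¬¬(x4 ∨ ¬(x5 ∧ (x5 ∧ x6))) ∧ (x6 ∨ (¬(¬¬(x6 ∧ x1) ∧ ((x1 ∨ x5) ∧ x5)) ∧ ¬(x4 ∨ ¬¬(¬(x1 ∧ x6) ∧ ¬¬(x5 ∨ x6))))) = T ∧ F = F
¬(¬¬(x4 ∨ ¬(x5 ∧ (x5 ∧ x6))) ∧ (x6 ∨ (¬(¬¬(x6 ∧ x1) ∧ ((x1 ∨ x5) ∧ x5)) ∧ ¬(x4 ∨ ¬¬(¬(x1 ∧ x6) ∧ ¬¬(x5 ∨ x6)))))) = ¬F = T
x4 ∨ ¬(¬¬(x4 ∨ ¬(x5 ∧ (x5 ∧ x6))) ∧ (x6 ∨ (¬(¬¬(x6 ∧ x1) ∧ ((x1 ∨ x5) ∧ x5)) ∧ ¬(x4 ∨ ¬¬(¬(x1 ∧ x6) ∧ ¬¬(x5 ∨ x6)))))) = T ∨ T = T
¬(x4 ∨ ¬(¬¬(x4 ∨ ¬(x5 ∧ (x5 ∧ x6))) ∧ (x6 ∨ (¬(¬¬(x6 ∧ x1) ∧ ((x1 ∨ x5) ∧ x5)) ∧ ¬(x4 ∨ ¬¬(¬(x1 ∧ x6) ∧ ¬¬(x5 ∨ x6))))))) = ¬T = F
¬¬(x4 ∨ ¬(¬¬(x4 ∨ ¬(x5 ∧ (x5 ∧ x6))) ∧ (x6 ∨ (¬(¬¬(x6 ∧ x1) ∧ ((x1 ∨ x5) ∧ x5)) ∧ ¬(x4 ∨ ¬¬(¬(x1 ∧ x6) ∧ ¬¬(x5 ∨ x6))))))) = ¬F = T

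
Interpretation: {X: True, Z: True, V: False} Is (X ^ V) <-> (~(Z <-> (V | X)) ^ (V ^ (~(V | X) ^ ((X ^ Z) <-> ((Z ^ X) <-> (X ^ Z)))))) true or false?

False

X ^ V = True ^ False = True
V | X = False | True = True
Z <-> (V | X) = True <-> True = True
~(Z <-> (V | X)) = ~True = False
V | X = False | True = True
~(V | X) = ~True = False
X ^ Z = True ^ True = False
Z ^ X = True ^ True = False
X ^ Z = True ^ True = False
(Z ^ X) <-> (X ^ Z) = False <-> False = True
(X ^ Z) <-> ((Z ^ X) <-> (X ^ Z)) = False <-> True = False
~(V | X) ^ ((X ^ Z) <-> ((Z ^ X) <-> (X ^ Z))) = False ^ False = False
V ^ (~(V | X) ^ ((X ^ Z) <-> ((Z ^ X) <-> (X ^ Z)))) = False ^ False = False
~(Z <-> (V | X)) ^ (V ^ (~(V | X) ^ ((X ^ Z) <-> ((Z ^ X) <-> (X ^ Z))))) = False ^ False = False
(X ^ V) <-> (~(Z <-> (V | X)) ^ (V ^ (~(V | X) ^ ((X ^ Z) <-> ((Z ^ X) <-> (X ^ Z)))))) = True <-> False = False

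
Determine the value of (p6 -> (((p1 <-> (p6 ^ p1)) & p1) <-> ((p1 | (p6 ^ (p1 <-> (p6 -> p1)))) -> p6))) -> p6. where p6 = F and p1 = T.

F

p6 ^ p1 = F ^ T = T
p1 <-> (p6 ^ p1) = T <-> T = T
(p1 <-> (p6 ^ p1)) & p1 = T & T = T
p6 -> p1 = F -> T = T
p1 <-> (p6 -> p1) = T <-> T = T
p6 ^ (p1 <-> (p6 -> p1)) = F ^ T = T
p1 | (p6 ^ (p1 <-> (p6 -> p1))) = T | T = T
(p1 | (p6 ^ (p1 <-> (p6 -> p1)))) -> p6 = T -> F = F
((p1 <-> (p6 ^ p1)) & p1) <-> ((p1 | (p6 ^ (p1 <-> (p6 -> p1)))) -> p6) = T <-> F = F
p6 -> (((p1 <-> (p6 ^ p1)) & p1) <-> ((p1 | (p6 ^ (p1 <-> (p6 -> p1)))) -> p6)) = F -> F = T
(p6 -> (((p1 <-> (p6 ^ p1)) & p1) <-> ((p1 | (p6 ^ (p1 <-> (p6 -> p1)))) -> p6))) -> p6 = T -> F = F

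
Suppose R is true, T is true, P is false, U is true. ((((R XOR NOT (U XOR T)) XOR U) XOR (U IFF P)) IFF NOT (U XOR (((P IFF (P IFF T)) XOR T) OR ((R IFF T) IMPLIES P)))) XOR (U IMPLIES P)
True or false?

false

U XOR T = true XOR true = false
NOT (U XOR T) = NOT false = true
R XOR NOT (U XOR T) = true XOR true = false
(R XOR NOT (U XOR T)) XOR U = false XOR true = true
U IFF P = true IFF false = false
((R XOR NOT (U XOR T)) XOR U) XOR (U IFF P) = true XOR false = true
P IFF T = false IFF true = false
P IFF (P IFF T) = false IFF false = true
(P IFF (P IFF T)) XOR T = true XOR true = false
R IFF T = true IFF true = true
(R IFF T) IMPLIES P = true IMPLIES false = false
((P IFF (P IFF T)) XOR T) OR ((R IFF T) IMPLIES P) = false OR false = false
U XOR (((P IFF (P IFF T)) XOR T) OR ((R IFF T) IMPLIES P)) = true XOR false = true
NOT (U XOR (((P IFF (P IFF T)) XOR T) OR ((R IFF T) IMPLIES P))) = NOT true = false
(((R XOR NOT (U XOR T)) XOR U) XOR (U IFF P)) IFF NOT (U XOR (((P IFF (P IFF T)) XOR T) OR ((R IFF T) IMPLIES P))) = true IFF false = false
U IMPLIES P = true IMPLIES false = false
((((R XOR NOT (U XOR T)) XOR U) XOR (U IFF P)) IFF NOT (U XOR (((P IFF (P IFF T)) XOR T) OR ((R IFF T) IMPLIES P)))) XOR (U IMPLIES P) = false XOR false = false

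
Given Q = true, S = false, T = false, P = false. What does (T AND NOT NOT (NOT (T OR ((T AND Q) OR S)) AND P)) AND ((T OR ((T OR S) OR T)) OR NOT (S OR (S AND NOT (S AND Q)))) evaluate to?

T AND Q = false AND true = false
(T AND Q) OR S = false OR false = false
T OR ((T AND Q) OR S) = false OR false = false
NOT (T OR ((T AND Q) OR S)) = NOT false = true
NOT (T OR ((T AND Q) OR S)) AND P = true AND false = false
NOT (NOT (T OR ((T AND Q) OR S)) AND P) = NOT false = true
NOT NOT (NOT (T OR ((T AND Q) OR S)) AND P) = NOT true = false
T AND NOT NOT (NOT (T OR ((T AND Q) OR S)) AND P) = false AND false = false
T OR S = false OR false = false
(T OR S) OR T = false OR false = false
T OR ((T OR S) OR T) = false OR false = false
S AND Q = false AND true = false
NOT (S AND Q) = NOT false = true
S AND NOT (S AND Q) = false AND true = false
S OR (S AND NOT (S AND Q)) = false OR false = false
NOT (S OR (S AND NOT (S AND Q))) = NOT false = true
(T OR ((T OR S) OR T)) OR NOT (S OR (S AND NOT (S AND Q))) = false OR true = true
(T AND NOT NOT (NOT (T OR ((T AND Q) OR S)) AND P)) AND ((T OR ((T OR S) OR T)) OR NOT (S OR (S AND NOT (S AND Q)))) = false AND true = false

false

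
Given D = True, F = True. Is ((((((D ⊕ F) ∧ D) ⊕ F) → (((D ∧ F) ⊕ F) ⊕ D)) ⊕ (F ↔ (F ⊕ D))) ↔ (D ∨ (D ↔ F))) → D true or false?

True

D ⊕ F = True ⊕ True = False
(D ⊕ F) ∧ D = False ∧ True = False
((D ⊕ F) ∧ D) ⊕ F = False ⊕ True = True
D ∧ F = True ∧ True = True
(D ∧ F) ⊕ F = True ⊕ True = False
((D ∧ F) ⊕ F) ⊕ D = False ⊕ True = True
(((D ⊕ F) ∧ D) ⊕ F) → (((D ∧ F) ⊕ F) ⊕ D) = True → True = True
F ⊕ D = True ⊕ True = False
F ↔ (F ⊕ D) = True ↔ False = False
((((D ⊕ F) ∧ D) ⊕ F) → (((D ∧ F) ⊕ F) ⊕ D)) ⊕ (F ↔ (F ⊕ D)) = True ⊕ False = True
D ↔ F = True ↔ True = True
D ∨ (D ↔ F) = True ∨ True = True
(((((D ⊕ F) ∧ D) ⊕ F) → (((D ∧ F) ⊕ F) ⊕ D)) ⊕ (F ↔ (F ⊕ D))) ↔ (D ∨ (D ↔ F)) = True ↔ True = True
((((((D ⊕ F) ∧ D) ⊕ F) → (((D ∧ F) ⊕ F) ⊕ D)) ⊕ (F ↔ (F ⊕ D))) ↔ (D ∨ (D ↔ F))) → D = True → True = True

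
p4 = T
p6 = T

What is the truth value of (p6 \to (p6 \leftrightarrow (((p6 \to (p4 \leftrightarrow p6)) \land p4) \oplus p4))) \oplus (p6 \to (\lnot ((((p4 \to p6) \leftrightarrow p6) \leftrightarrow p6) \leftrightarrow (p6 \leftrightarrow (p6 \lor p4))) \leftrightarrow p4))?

F

Substituting p4=T, p6=T:
p4 \leftrightarrow p6 = T \leftrightarrow T = T
p6 \to (p4 \leftrightarrow p6) = T \to T = T
(p6 \to (p4 \leftrightarrow p6)) \land p4 = T \land T = T
((p6 \to (p4 \leftrightarrow p6)) \land p4) \oplus p4 = T \oplus T = F
p6 \leftrightarrow (((p6 \to (p4 \leftrightarrow p6)) \land p4) \oplus p4) = T \leftrightarrow F = F
p6 \to (p6 \leftrightarrow (((p6 \to (p4 \leftrightarrow p6)) \land p4) \oplus p4)) = T \to F = F
p4 \to p6 = T \to T = T
(p4 \to p6) \leftrightarrow p6 = T \leftrightarrow T = T
((p4 \to p6) \leftrightarrow p6) \leftrightarrow p6 = T \leftrightarrow T = T
p6 \lor p4 = T \lor T = T
p6 \leftrightarrow (p6 \lor p4) = T \leftrightarrow T = T
(((p4 \to p6) \leftrightarrow p6) \leftrightarrow p6) \leftrightarrow (p6 \leftrightarrow (p6 \lor p4)) = T \leftrightarrow T = T
\lnot ((((p4 \to p6) \leftrightarrow p6) \leftrightarrow p6) \leftrightarrow (p6 \leftrightarrow (p6 \lor p4))) = \lnot T = F
\lnot ((((p4 \to p6) \leftrightarrow p6) \leftrightarrow p6) \leftrightarrow (p6 \leftrightarrow (p6 \lor p4))) \leftrightarrow p4 = F \leftrightarrow T = F
p6 \to (\lnot ((((p4 \to p6) \leftrightarrow p6) \leftrightarrow p6) \leftrightarrow (p6 \leftrightarrow (p6 \lor p4))) \leftrightarrow p4) = T \to F = F
(p6 \to (p6 \leftrightarrow (((p6 \to (p4 \leftrightarrow p6)) \land p4) \oplus p4))) \oplus (p6 \to (\lnot ((((p4 \to p6) \leftrightarrow p6) \leftrightarrow p6) \leftrightarrow (p6 \leftrightarrow (p6 \lor p4))) \leftrightarrow p4)) = F \oplus F = F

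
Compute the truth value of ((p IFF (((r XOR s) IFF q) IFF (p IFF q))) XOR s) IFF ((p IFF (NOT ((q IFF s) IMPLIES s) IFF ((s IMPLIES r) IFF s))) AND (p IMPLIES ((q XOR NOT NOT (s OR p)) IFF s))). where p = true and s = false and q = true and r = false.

r XOR s = false XOR false = false
(r XOR s) IFF q = false IFF true = false
p IFF q = true IFF true = true
((r XOR s) IFF q) IFF (p IFF q) = false IFF true = false
p IFF (((r XOR s) IFF q) IFF (p IFF q)) = true IFF false = false
(p IFF (((r XOR s) IFF q) IFF (p IFF q))) XOR s = false XOR false = false
q IFF s = true IFF false = false
(q IFF s) IMPLIES s = false IMPLIES false = true
NOT ((q IFF s) IMPLIES s) = NOT true = false
s IMPLIES r = false IMPLIES false = true
(s IMPLIES r) IFF s = true IFF false = false
NOT ((q IFF s) IMPLIES s) IFF ((s IMPLIES r) IFF s) = false IFF false = true
p IFF (NOT ((q IFF s) IMPLIES s) IFF ((s IMPLIES r) IFF s)) = true IFF true = true
s OR p = false OR true = true
NOT (s OR p) = NOT true = false
NOT NOT (s OR p) = NOT false = true
q XOR NOT NOT (s OR p) = true XOR true = false
(q XOR NOT NOT (s OR p)) IFF s = false IFF false = true
p IMPLIES ((q XOR NOT NOT (s OR p)) IFF s) = true IMPLIES true = true
(p IFF (NOT ((q IFF s) IMPLIES s) IFF ((s IMPLIES r) IFF s))) AND (p IMPLIES ((q XOR NOT NOT (s OR p)) IFF s)) = true AND true = true
((p IFF (((r XOR s) IFF q) IFF (p IFF q))) XOR s) IFF ((p IFF (NOT ((q IFF s) IMPLIES s) IFF ((s IMPLIES r) IFF s))) AND (p IMPLIES ((q XOR NOT NOT (s OR p)) IFF s))) = false IFF true = false

false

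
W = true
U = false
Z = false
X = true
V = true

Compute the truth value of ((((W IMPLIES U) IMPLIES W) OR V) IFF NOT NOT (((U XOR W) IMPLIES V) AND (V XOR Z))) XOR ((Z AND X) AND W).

true

W IMPLIES U = true IMPLIES false = false
(W IMPLIES U) IMPLIES W = false IMPLIES true = true
((W IMPLIES U) IMPLIES W) OR V = true OR true = true
U XOR W = false XOR true = true
(U XOR W) IMPLIES V = true IMPLIES true = true
V XOR Z = true XOR false = true
((U XOR W) IMPLIES V) AND (V XOR Z) = true AND true = true
NOT (((U XOR W) IMPLIES V) AND (V XOR Z)) = NOT true = false
NOT NOT (((U XOR W) IMPLIES V) AND (V XOR Z)) = NOT false = true
(((W IMPLIES U) IMPLIES W) OR V) IFF NOT NOT (((U XOR W) IMPLIES V) AND (V XOR Z)) = true IFF true = true
Z AND X = false AND true = false
(Z AND X) AND W = false AND true = false
((((W IMPLIES U) IMPLIES W) OR V) IFF NOT NOT (((U XOR W) IMPLIES V) AND (V XOR Z))) XOR ((Z AND X) AND W) = true XOR false = true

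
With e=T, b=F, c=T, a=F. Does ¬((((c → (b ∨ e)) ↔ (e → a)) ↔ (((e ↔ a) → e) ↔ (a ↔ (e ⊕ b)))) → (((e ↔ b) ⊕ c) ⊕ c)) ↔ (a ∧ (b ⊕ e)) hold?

b ∨ e = F ∨ T = T
c → (b ∨ e) = T → T = T
e → a = T → F = F
(c → (b ∨ e)) ↔ (e → a) = T ↔ F = F
e ↔ a = T ↔ F = F
(e ↔ a) → e = F → T = T
e ⊕ b = T ⊕ F = T
a ↔ (e ⊕ b) = F ↔ T = F
((e ↔ a) → e) ↔ (a ↔ (e ⊕ b)) = T ↔ F = F
((c → (b ∨ e)) ↔ (e → a)) ↔ (((e ↔ a) → e) ↔ (a ↔ (e ⊕ b))) = F ↔ F = T
e ↔ b = T ↔ F = F
(e ↔ b) ⊕ c = F ⊕ T = T
((e ↔ b) ⊕ c) ⊕ c = T ⊕ T = F
(((c → (b ∨ e)) ↔ (e → a)) ↔ (((e ↔ a) → e) ↔ (a ↔ (e ⊕ b)))) → (((e ↔ b) ⊕ c) ⊕ c) = T → F = F
¬((((c → (b ∨ e)) ↔ (e → a)) ↔ (((e ↔ a) → e) ↔ (a ↔ (e ⊕ b)))) → (((e ↔ b) ⊕ c) ⊕ c)) = ¬F = T
b ⊕ e = F ⊕ T = T
a ∧ (b ⊕ e) = F ∧ T = F
¬((((c → (b ∨ e)) ↔ (e → a)) ↔ (((e ↔ a) → e) ↔ (a ↔ (e ⊕ b)))) → (((e ↔ b) ⊕ c) ⊕ c)) ↔ (a ∧ (b ⊕ e)) = T ↔ F = F

F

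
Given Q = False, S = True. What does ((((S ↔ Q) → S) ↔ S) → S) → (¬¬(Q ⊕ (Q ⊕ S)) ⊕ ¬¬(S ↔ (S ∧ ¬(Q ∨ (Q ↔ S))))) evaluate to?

Substituting Q=False, S=True:
S ↔ Q = True ↔ False = False
(S ↔ Q) → S = False → True = True
((S ↔ Q) → S) ↔ S = True ↔ True = True
(((S ↔ Q) → S) ↔ S) → S = True → True = True
Q ⊕ S = False ⊕ True = True
Q ⊕ (Q ⊕ S) = False ⊕ True = True
¬(Q ⊕ (Q ⊕ S)) = ¬True = False
¬¬(Q ⊕ (Q ⊕ S)) = ¬False = True
Q ↔ S = False ↔ True = False
Q ∨ (Q ↔ S) = False ∨ False = False
¬(Q ∨ (Q ↔ S)) = ¬False = True
S ∧ ¬(Q ∨ (Q ↔ S)) = True ∧ True = True
S ↔ (S ∧ ¬(Q ∨ (Q ↔ S))) = True ↔ True = True
¬(S ↔ (S ∧ ¬(Q ∨ (Q ↔ S)))) = ¬True = False
¬¬(S ↔ (S ∧ ¬(Q ∨ (Q ↔ S)))) = ¬False = True
¬¬(Q ⊕ (Q ⊕ S)) ⊕ ¬¬(S ↔ (S ∧ ¬(Q ∨ (Q ↔ S)))) = True ⊕ True = False
((((S ↔ Q) → S) ↔ S) → S) → (¬¬(Q ⊕ (Q ⊕ S)) ⊕ ¬¬(S ↔ (S ∧ ¬(Q ∨ (Q ↔ S))))) = True → False = False

False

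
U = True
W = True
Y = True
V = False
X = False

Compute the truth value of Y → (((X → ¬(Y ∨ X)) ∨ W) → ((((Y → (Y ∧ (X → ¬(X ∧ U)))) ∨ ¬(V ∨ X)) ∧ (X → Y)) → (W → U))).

Y ∨ X = True ∨ False = True
¬(Y ∨ X) = ¬True = False
X → ¬(Y ∨ X) = False → False = True
(X → ¬(Y ∨ X)) ∨ W = True ∨ True = True
X ∧ U = False ∧ True = False
¬(X ∧ U) = ¬False = True
X → ¬(X ∧ U) = False → True = True
Y ∧ (X → ¬(X ∧ U)) = True ∧ True = True
Y → (Y ∧ (X → ¬(X ∧ U))) = True → True = True
V ∨ X = False ∨ False = False
¬(V ∨ X) = ¬False = True
(Y → (Y ∧ (X → ¬(X ∧ U)))) ∨ ¬(V ∨ X) = True ∨ True = True
X → Y = False → True = True
((Y → (Y ∧ (X → ¬(X ∧ U)))) ∨ ¬(V ∨ X)) ∧ (X → Y) = True ∧ True = True
W → U = True → True = True
(((Y → (Y ∧ (X → ¬(X ∧ U)))) ∨ ¬(V ∨ X)) ∧ (X → Y)) → (W → U) = True → True = True
((X → ¬(Y ∨ X)) ∨ W) → ((((Y → (Y ∧ (X → ¬(X ∧ U)))) ∨ ¬(V ∨ X)) ∧ (X → Y)) → (W → U)) = True → True = True
Y → (((X → ¬(Y ∨ X)) ∨ W) → ((((Y → (Y ∧ (X → ¬(X ∧ U)))) ∨ ¬(V ∨ X)) ∧ (X → Y)) → (W → U))) = True → True = True

True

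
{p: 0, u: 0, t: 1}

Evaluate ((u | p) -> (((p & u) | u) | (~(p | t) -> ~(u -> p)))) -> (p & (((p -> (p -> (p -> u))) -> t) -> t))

Substituting p=0, u=0, t=1:
u | p = 0 | 0 = 0
p & u = 0 & 0 = 0
(p & u) | u = 0 | 0 = 0
p | t = 0 | 1 = 1
~(p | t) = ~1 = 0
u -> p = 0 -> 0 = 1
~(u -> p) = ~1 = 0
~(p | t) -> ~(u -> p) = 0 -> 0 = 1
((p & u) | u) | (~(p | t) -> ~(u -> p)) = 0 | 1 = 1
(u | p) -> (((p & u) | u) | (~(p | t) -> ~(u -> p))) = 0 -> 1 = 1
p -> u = 0 -> 0 = 1
p -> (p -> u) = 0 -> 1 = 1
p -> (p -> (p -> u)) = 0 -> 1 = 1
(p -> (p -> (p -> u))) -> t = 1 -> 1 = 1
((p -> (p -> (p -> u))) -> t) -> t = 1 -> 1 = 1
p & (((p -> (p -> (p -> u))) -> t) -> t) = 0 & 1 = 0
((u | p) -> (((p & u) | u) | (~(p | t) -> ~(u -> p)))) -> (p & (((p -> (p -> (p -> u))) -> t) -> t)) = 1 -> 0 = 0

0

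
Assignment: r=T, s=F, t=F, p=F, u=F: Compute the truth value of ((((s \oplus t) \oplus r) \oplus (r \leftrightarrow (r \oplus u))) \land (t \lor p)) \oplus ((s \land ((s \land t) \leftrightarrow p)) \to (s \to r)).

Substituting r=T, s=F, t=F, p=F, u=F:
s \oplus t = F \oplus F = F
(s \oplus t) \oplus r = F \oplus T = T
r \oplus u = T \oplus F = T
r \leftrightarrow (r \oplus u) = T \leftrightarrow T = T
((s \oplus t) \oplus r) \oplus (r \leftrightarrow (r \oplus u)) = T \oplus T = F
t \lor p = F \lor F = F
(((s \oplus t) \oplus r) \oplus (r \leftrightarrow (r \oplus u))) \land (t \lor p) = F \land F = F
s \land t = F \land F = F
(s \land t) \leftrightarrow p = F \leftrightarrow F = T
s \land ((s \land t) \leftrightarrow p) = F \land T = F
s \to r = F \to T = T
(s \land ((s \land t) \leftrightarrow p)) \to (s \to r) = F \to T = T
((((s \oplus t) \oplus r) \oplus (r \leftrightarrow (r \oplus u))) \land (t \lor p)) \oplus ((s \land ((s \land t) \leftrightarrow p)) \to (s \to r)) = F \oplus T = T

T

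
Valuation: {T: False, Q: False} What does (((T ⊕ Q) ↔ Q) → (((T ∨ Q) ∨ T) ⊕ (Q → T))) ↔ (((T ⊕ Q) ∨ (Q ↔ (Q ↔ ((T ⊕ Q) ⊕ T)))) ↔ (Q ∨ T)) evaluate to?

T ⊕ Q = False ⊕ False = False
(T ⊕ Q) ↔ Q = False ↔ False = True
T ∨ Q = False ∨ False = False
(T ∨ Q) ∨ T = False ∨ False = False
Q → T = False → False = True
((T ∨ Q) ∨ T) ⊕ (Q → T) = False ⊕ True = True
((T ⊕ Q) ↔ Q) → (((T ∨ Q) ∨ T) ⊕ (Q → T)) = True → True = True
T ⊕ Q = False ⊕ False = False
T ⊕ Q = False ⊕ False = False
(T ⊕ Q) ⊕ T = False ⊕ False = False
Q ↔ ((T ⊕ Q) ⊕ T) = False ↔ False = True
Q ↔ (Q ↔ ((T ⊕ Q) ⊕ T)) = False ↔ True = False
(T ⊕ Q) ∨ (Q ↔ (Q ↔ ((T ⊕ Q) ⊕ T))) = False ∨ False = False
Q ∨ T = False ∨ False = False
((T ⊕ Q) ∨ (Q ↔ (Q ↔ ((T ⊕ Q) ⊕ T)))) ↔ (Q ∨ T) = False ↔ False = True
(((T ⊕ Q) ↔ Q) → (((T ∨ Q) ∨ T) ⊕ (Q → T))) ↔ (((T ⊕ Q) ∨ (Q ↔ (Q ↔ ((T ⊕ Q) ⊕ T)))) ↔ (Q ∨ T)) = True ↔ True = True

True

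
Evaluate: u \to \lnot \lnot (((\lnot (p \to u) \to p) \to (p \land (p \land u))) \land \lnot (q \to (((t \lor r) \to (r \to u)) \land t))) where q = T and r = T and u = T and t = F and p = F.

Substituting q=T, r=T, u=T, t=F, p=F:
p \to u = F \to T = T
\lnot (p \to u) = \lnot T = F
\lnot (p \to u) \to p = F \to F = T
p \land u = F \land T = F
p \land (p \land u) = F \land F = F
(\lnot (p \to u) \to p) \to (p \land (p \land u)) = T \to F = F
t \lor r = F \lor T = T
r \to u = T \to T = T
(t \lor r) \to (r \to u) = T \to T = T
((t \lor r) \to (r \to u)) \land t = T \land F = F
q \to (((t \lor r) \to (r \to u)) \land t) = T \to F = F
\lnot (q \to (((t \lor r) \to (r \to u)) \land t)) = \lnot F = T
((\lnot (p \to u) \to p) \to (p \land (p \land u))) \land \lnot (q \to (((t \lor r) \to (r \to u)) \land t)) = F \land T = F
\lnot (((\lnot (p \to u) \to p) \to (p \land (p \land u))) \land \lnot (q \to (((t \lor r) \to (r \to u)) \land t))) = \lnot F = T
\lnot \lnot (((\lnot (p \to u) \to p) \to (p \land (p \land u))) \land \lnot (q \to (((t \lor r) \to (r \to u)) \land t))) = \lnot T = F
u \to \lnot \lnot (((\lnot (p \to u) \to p) \to (p \land (p \land u))) \land \lnot (q \to (((t \lor r) \to (r \to u)) \land t))) = T \to F = F

F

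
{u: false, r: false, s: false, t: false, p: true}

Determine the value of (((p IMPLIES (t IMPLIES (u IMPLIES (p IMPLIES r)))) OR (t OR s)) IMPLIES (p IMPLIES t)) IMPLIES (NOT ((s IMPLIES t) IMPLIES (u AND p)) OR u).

true

p IMPLIES r = true IMPLIES false = false
u IMPLIES (p IMPLIES r) = false IMPLIES false = true
t IMPLIES (u IMPLIES (p IMPLIES r)) = false IMPLIES true = true
p IMPLIES (t IMPLIES (u IMPLIES (p IMPLIES r))) = true IMPLIES true = true
t OR s = false OR false = false
(p IMPLIES (t IMPLIES (u IMPLIES (p IMPLIES r)))) OR (t OR s) = true OR false = true
p IMPLIES t = true IMPLIES false = false
((p IMPLIES (t IMPLIES (u IMPLIES (p IMPLIES r)))) OR (t OR s)) IMPLIES (p IMPLIES t) = true IMPLIES false = false
s IMPLIES t = false IMPLIES false = true
u AND p = false AND true = false
(s IMPLIES t) IMPLIES (u AND p) = true IMPLIES false = false
NOT ((s IMPLIES t) IMPLIES (u AND p)) = NOT false = true
NOT ((s IMPLIES t) IMPLIES (u AND p)) OR u = true OR false = true
(((p IMPLIES (t IMPLIES (u IMPLIES (p IMPLIES r)))) OR (t OR s)) IMPLIES (p IMPLIES t)) IMPLIES (NOT ((s IMPLIES t) IMPLIES (u AND p)) OR u) = false IMPLIES true = true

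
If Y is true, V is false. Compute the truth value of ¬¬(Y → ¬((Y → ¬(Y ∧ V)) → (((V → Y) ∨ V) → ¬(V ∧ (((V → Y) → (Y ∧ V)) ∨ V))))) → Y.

Substituting Y=True, V=False:
Y ∧ V = True ∧ False = False
¬(Y ∧ V) = ¬False = True
Y → ¬(Y ∧ V) = True → True = True
V → Y = False → True = True
(V → Y) ∨ V = True ∨ False = True
V → Y = False → True = True
Y ∧ V = True ∧ False = False
(V → Y) → (Y ∧ V) = True → False = False
((V → Y) → (Y ∧ V)) ∨ V = False ∨ False = False
V ∧ (((V → Y) → (Y ∧ V)) ∨ V) = False ∧ False = False
¬(V ∧ (((V → Y) → (Y ∧ V)) ∨ V)) = ¬False = True
((V → Y) ∨ V) → ¬(V ∧ (((V → Y) → (Y ∧ V)) ∨ V)) = True → True = True
(Y → ¬(Y ∧ V)) → (((V → Y) ∨ V) → ¬(V ∧ (((V → Y) → (Y ∧ V)) ∨ V))) = True → True = True
¬((Y → ¬(Y ∧ V)) → (((V → Y) ∨ V) → ¬(V ∧ (((V → Y) → (Y ∧ V)) ∨ V)))) = ¬True = False
Y → ¬((Y → ¬(Y ∧ V)) → (((V → Y) ∨ V) → ¬(V ∧ (((V → Y) → (Y ∧ V)) ∨ V)))) = True → False = False
¬(Y → ¬((Y → ¬(Y ∧ V)) → (((V → Y) ∨ V) → ¬(V ∧ (((V → Y) → (Y ∧ V)) ∨ V))))) = ¬False = True
¬¬(Y → ¬((Y → ¬(Y ∧ V)) → (((V → Y) ∨ V) → ¬(V ∧ (((V → Y) → (Y ∧ V)) ∨ V))))) = ¬True = False
¬¬(Y → ¬((Y → ¬(Y ∧ V)) → (((V → Y) ∨ V) → ¬(V ∧ (((V → Y) → (Y ∧ V)) ∨ V))))) → Y = False → True = True

True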